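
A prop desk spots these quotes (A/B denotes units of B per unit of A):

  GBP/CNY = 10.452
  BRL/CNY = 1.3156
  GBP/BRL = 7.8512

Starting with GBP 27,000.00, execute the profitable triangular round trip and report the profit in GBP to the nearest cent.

Profitable loop is GBP → CNY → BRL → GBP:
GBP 27,000.00 × 10.452 = CNY 282,204.00
CNY 282,204.00 ÷ 1.3156 = BRL 214,505.93
BRL 214,505.93 ÷ 7.8512 = GBP 27,321.42
Profit = GBP 27,321.42 − GBP 27,000.00

Profit: GBP 321.42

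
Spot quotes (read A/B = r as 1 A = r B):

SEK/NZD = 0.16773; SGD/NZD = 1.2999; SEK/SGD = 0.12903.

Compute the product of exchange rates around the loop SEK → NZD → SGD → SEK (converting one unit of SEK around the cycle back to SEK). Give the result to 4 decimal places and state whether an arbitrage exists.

1.0000 (no arbitrage)

Around SEK → NZD → SGD → SEK: 1 × 0.16773 ÷ 1.2999 ÷ 0.12903 = 1.000023
Product ≈ 1 (deviation 0.002%, within rounding noise).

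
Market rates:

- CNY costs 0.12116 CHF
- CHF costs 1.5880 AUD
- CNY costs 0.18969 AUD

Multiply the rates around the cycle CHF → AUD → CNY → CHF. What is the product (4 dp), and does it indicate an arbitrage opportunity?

1.0143 (arbitrage exists)

Around CHF → AUD → CNY → CHF: 1 × 1.5880 ÷ 0.18969 × 0.12116 = 1.014297
Product > 1; profitable direction is CHF → AUD → CNY → CHF.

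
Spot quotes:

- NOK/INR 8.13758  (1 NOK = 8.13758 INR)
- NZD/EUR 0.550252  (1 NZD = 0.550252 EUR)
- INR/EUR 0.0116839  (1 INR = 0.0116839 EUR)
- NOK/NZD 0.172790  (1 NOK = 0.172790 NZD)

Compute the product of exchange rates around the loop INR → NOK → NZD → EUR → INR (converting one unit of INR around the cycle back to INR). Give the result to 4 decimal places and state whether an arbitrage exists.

Around INR → NOK → NZD → EUR → INR: 1 ÷ 8.13758 × 0.172790 × 0.550252 ÷ 0.0116839 = 0.999993
Product ≈ 1 (deviation 0.001%, within rounding noise).

1.0000 (no arbitrage)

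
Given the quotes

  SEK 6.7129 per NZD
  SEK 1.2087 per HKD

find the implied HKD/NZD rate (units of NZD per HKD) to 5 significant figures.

1 HKD × 1.2087 = 1.2087 SEK
1.2087 SEK ÷ 6.7129 = 0.180056 NZD

HKD/NZD = 0.18006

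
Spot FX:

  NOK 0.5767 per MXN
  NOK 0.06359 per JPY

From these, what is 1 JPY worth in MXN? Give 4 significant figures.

JPY/MXN = 0.1103

1 JPY × 0.06359 = 0.06359 NOK
0.06359 NOK ÷ 0.5767 = 0.110265 MXN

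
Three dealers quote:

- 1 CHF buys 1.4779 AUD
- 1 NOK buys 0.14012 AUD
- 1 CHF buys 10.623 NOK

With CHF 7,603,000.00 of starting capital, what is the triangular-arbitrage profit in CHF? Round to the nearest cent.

Profitable loop is CHF → NOK → AUD → CHF:
CHF 7,603,000.00 × 10.623 = NOK 80,766,669.00
NOK 80,766,669.00 × 0.14012 = AUD 11,317,025.66
AUD 11,317,025.66 ÷ 1.4779 = CHF 7,657,504.34
Profit = CHF 7,657,504.34 − CHF 7,603,000.00

Profit: CHF 54,504.34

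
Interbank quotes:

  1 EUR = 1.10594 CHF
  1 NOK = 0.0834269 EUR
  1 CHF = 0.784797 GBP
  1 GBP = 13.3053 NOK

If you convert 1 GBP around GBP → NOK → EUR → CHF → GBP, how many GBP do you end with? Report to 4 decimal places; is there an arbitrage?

Around GBP → NOK → EUR → CHF → GBP: 1 × 13.3053 × 0.0834269 × 1.10594 × 0.784797 = 0.963429
Product < 1; profitable direction is GBP → CHF → EUR → NOK → GBP.

0.9634 (arbitrage exists)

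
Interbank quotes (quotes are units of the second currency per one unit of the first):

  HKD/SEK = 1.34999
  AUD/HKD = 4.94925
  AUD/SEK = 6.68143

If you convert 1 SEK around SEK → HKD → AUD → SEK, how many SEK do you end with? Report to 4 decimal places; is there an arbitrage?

1.0000 (no arbitrage)

Around SEK → HKD → AUD → SEK: 1 ÷ 1.34999 ÷ 4.94925 × 6.68143 = 0.999999
Product ≈ 1 (deviation 0.000%, within rounding noise).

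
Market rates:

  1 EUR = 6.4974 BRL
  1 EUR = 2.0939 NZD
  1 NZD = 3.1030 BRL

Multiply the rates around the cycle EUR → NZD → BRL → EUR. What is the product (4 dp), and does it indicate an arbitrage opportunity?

Around EUR → NZD → BRL → EUR: 1 × 2.0939 × 3.1030 ÷ 6.4974 = 0.999996
Product ≈ 1 (deviation 0.000%, within rounding noise).

1.0000 (no arbitrage)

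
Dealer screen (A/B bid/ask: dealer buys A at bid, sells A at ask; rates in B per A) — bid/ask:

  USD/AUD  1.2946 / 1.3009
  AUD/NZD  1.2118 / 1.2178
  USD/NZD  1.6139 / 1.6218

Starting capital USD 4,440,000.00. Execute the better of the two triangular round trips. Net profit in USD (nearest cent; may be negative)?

Best loop USD → NZD → AUD → USD:
USD 4,440,000.00 × 1.6139 (sell USD at bid) = NZD 7,165,716.00
NZD 7,165,716.00 ÷ 1.2178 (buy AUD at ask) = AUD 5,884,148.46
AUD 5,884,148.46 ÷ 1.3009 (buy USD at ask) = USD 4,523,136.65

Net profit: USD 83,136.65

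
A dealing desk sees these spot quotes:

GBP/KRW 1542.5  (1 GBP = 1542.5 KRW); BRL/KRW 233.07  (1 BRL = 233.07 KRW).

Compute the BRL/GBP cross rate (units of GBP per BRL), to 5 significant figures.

1 BRL × 233.07 = 233.07 KRW
233.07 KRW ÷ 1542.5 = 0.151099 GBP

BRL/GBP = 0.15110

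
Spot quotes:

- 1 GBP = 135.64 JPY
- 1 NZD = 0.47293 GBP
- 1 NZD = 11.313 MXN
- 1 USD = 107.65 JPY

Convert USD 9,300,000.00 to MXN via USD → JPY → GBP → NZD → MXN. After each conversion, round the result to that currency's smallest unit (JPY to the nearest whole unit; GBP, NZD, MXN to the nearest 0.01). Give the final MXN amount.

MXN 176,559,107.54

USD 9,300,000.00 × 107.65 = JPY 1,001,145,000
JPY 1,001,145,000 ÷ 135.64 = GBP 7,380,897.97
GBP 7,380,897.97 ÷ 0.47293 = NZD 15,606,745.12
NZD 15,606,745.12 × 11.313 = MXN 176,559,107.54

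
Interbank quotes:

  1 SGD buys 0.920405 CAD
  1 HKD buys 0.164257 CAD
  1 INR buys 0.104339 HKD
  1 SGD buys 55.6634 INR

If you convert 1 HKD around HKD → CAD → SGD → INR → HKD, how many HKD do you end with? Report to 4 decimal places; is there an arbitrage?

Around HKD → CAD → SGD → INR → HKD: 1 × 0.164257 ÷ 0.920405 × 55.6634 × 0.104339 = 1.036481
Product > 1; profitable direction is HKD → CAD → SGD → INR → HKD.

1.0365 (arbitrage exists)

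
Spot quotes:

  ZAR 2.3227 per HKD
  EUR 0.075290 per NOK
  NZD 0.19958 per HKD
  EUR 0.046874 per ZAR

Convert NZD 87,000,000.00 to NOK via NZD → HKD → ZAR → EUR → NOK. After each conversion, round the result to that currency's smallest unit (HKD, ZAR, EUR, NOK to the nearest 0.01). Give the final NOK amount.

NOK 630,362,069.73

NZD 87,000,000.00 ÷ 0.19958 = HKD 435,915,422.39
HKD 435,915,422.39 × 2.3227 = ZAR 1,012,500,751.59
ZAR 1,012,500,751.59 × 0.046874 = EUR 47,459,960.23
EUR 47,459,960.23 ÷ 0.075290 = NOK 630,362,069.73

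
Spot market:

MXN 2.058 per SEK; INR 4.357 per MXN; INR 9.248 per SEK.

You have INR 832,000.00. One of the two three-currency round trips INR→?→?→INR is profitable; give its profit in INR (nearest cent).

Profitable loop is INR → MXN → SEK → INR:
INR 832,000.00 ÷ 4.357 = MXN 190,957.08
MXN 190,957.08 ÷ 2.058 = SEK 92,787.70
SEK 92,787.70 × 9.248 = INR 858,100.62
Profit = INR 858,100.62 − INR 832,000.00

Profit: INR 26,100.62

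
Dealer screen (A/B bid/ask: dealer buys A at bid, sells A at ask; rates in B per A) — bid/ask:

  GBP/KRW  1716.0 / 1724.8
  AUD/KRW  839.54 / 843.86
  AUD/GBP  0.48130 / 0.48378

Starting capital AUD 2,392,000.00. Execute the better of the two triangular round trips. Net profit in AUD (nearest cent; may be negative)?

Best loop AUD → KRW → GBP → AUD:
AUD 2,392,000.00 × 839.54 (sell AUD at bid) = KRW 2,008,179,680
KRW 2,008,179,680 ÷ 1724.8 (buy GBP at ask) = GBP 1,164,297.12
GBP 1,164,297.12 ÷ 0.48378 (buy AUD at ask) = AUD 2,406,666.51

Net profit: AUD 14,666.51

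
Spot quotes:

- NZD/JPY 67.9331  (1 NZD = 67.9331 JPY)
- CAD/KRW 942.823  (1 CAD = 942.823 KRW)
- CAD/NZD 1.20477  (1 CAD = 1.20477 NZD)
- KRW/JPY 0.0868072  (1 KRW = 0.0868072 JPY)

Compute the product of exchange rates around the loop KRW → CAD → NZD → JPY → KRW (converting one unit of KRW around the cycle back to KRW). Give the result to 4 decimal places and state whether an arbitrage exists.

1.0000 (no arbitrage)

Around KRW → CAD → NZD → JPY → KRW: 1 ÷ 942.823 × 1.20477 × 67.9331 ÷ 0.0868072 = 0.999999
Product ≈ 1 (deviation 0.000%, within rounding noise).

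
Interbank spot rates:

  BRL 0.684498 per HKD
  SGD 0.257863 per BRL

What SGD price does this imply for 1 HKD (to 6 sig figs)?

1 HKD × 0.684498 = 0.684498 BRL
0.684498 BRL × 0.257863 = 0.176507 SGD

HKD/SGD = 0.176507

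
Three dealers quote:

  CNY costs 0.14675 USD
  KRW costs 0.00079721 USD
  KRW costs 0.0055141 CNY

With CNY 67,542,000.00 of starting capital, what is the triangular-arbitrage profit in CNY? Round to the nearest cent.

Profit: CNY 1,015,334.92

Profitable loop is CNY → USD → KRW → CNY:
CNY 67,542,000.00 × 0.14675 = USD 9,911,788.50
USD 9,911,788.50 ÷ 0.00079721 = KRW 12,433,096,047
KRW 12,433,096,047 × 0.0055141 = CNY 68,557,334.92
Profit = CNY 68,557,334.92 − CNY 67,542,000.00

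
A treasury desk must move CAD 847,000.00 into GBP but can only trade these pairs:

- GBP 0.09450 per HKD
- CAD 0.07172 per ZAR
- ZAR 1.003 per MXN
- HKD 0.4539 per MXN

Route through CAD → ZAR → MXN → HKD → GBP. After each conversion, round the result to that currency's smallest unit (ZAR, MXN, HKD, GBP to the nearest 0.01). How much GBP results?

GBP 505,049.78

CAD 847,000.00 ÷ 0.07172 = ZAR 11,809,815.95
ZAR 11,809,815.95 ÷ 1.003 = MXN 11,774,492.47
MXN 11,774,492.47 × 0.4539 = HKD 5,344,442.13
HKD 5,344,442.13 × 0.09450 = GBP 505,049.78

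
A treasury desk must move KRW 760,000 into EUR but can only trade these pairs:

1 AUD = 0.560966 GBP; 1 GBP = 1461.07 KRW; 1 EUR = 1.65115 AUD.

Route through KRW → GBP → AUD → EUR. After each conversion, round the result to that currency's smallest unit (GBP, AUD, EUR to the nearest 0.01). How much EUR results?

EUR 561.60

KRW 760,000 ÷ 1461.07 = GBP 520.17
GBP 520.17 ÷ 0.560966 = AUD 927.28
AUD 927.28 ÷ 1.65115 = EUR 561.60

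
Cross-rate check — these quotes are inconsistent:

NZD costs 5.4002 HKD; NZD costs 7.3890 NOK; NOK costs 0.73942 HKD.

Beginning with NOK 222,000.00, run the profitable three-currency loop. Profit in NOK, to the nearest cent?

Profitable loop is NOK → HKD → NZD → NOK:
NOK 222,000.00 × 0.73942 = HKD 164,151.24
HKD 164,151.24 ÷ 5.4002 = NZD 30,397.25
NZD 30,397.25 × 7.3890 = NOK 224,605.29
Profit = NOK 224,605.29 − NOK 222,000.00

Profit: NOK 2,605.29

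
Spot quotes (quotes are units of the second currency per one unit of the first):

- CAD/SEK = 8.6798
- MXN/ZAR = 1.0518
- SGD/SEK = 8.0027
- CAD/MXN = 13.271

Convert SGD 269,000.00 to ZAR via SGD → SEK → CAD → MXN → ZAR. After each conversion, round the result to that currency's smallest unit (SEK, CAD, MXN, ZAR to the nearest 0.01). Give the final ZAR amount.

SGD 269,000.00 × 8.0027 = SEK 2,152,726.30
SEK 2,152,726.30 ÷ 8.6798 = CAD 248,015.66
CAD 248,015.66 × 13.271 = MXN 3,291,415.82
MXN 3,291,415.82 × 1.0518 = ZAR 3,461,911.16

ZAR 3,461,911.16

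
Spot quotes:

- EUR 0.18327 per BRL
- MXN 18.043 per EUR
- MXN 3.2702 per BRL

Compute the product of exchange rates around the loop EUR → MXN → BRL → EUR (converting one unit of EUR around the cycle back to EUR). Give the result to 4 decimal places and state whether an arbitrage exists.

1.0112 (arbitrage exists)

Around EUR → MXN → BRL → EUR: 1 × 18.043 ÷ 3.2702 × 0.18327 = 1.011174
Product > 1; profitable direction is EUR → MXN → BRL → EUR.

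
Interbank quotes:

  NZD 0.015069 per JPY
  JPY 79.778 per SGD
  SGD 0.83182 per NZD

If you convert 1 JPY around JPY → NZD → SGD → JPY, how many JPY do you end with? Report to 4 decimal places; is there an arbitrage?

1.0000 (no arbitrage)

Around JPY → NZD → SGD → JPY: 1 × 0.015069 × 0.83182 × 79.778 = 0.999993
Product ≈ 1 (deviation 0.001%, within rounding noise).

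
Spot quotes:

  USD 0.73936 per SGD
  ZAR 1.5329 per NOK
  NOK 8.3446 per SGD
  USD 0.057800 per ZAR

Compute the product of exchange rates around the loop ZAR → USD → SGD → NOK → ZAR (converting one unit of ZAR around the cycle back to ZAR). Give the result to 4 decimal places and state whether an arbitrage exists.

1.0000 (no arbitrage)

Around ZAR → USD → SGD → NOK → ZAR: 1 × 0.057800 ÷ 0.73936 × 8.3446 × 1.5329 = 0.999980
Product ≈ 1 (deviation 0.002%, within rounding noise).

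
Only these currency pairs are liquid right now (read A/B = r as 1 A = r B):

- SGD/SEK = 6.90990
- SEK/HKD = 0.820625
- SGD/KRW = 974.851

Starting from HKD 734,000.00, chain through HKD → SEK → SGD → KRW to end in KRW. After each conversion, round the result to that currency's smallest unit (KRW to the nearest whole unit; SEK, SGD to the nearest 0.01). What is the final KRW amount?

HKD 734,000.00 ÷ 0.820625 = SEK 894,440.21
SEK 894,440.21 ÷ 6.90990 = SGD 129,443.29
SGD 129,443.29 × 974.851 = KRW 126,187,921

KRW 126,187,921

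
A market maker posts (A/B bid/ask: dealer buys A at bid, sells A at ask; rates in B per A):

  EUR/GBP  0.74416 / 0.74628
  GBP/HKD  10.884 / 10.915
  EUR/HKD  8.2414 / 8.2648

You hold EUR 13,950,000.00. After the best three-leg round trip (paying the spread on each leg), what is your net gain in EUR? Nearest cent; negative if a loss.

Best loop EUR → HKD → GBP → EUR:
EUR 13,950,000.00 × 8.2414 (sell EUR at bid) = HKD 114,967,530.00
HKD 114,967,530.00 ÷ 10.915 (buy GBP at ask) = GBP 10,532,984.88
GBP 10,532,984.88 ÷ 0.74628 (buy EUR at ask) = EUR 14,113,985.21

Net profit: EUR 163,985.21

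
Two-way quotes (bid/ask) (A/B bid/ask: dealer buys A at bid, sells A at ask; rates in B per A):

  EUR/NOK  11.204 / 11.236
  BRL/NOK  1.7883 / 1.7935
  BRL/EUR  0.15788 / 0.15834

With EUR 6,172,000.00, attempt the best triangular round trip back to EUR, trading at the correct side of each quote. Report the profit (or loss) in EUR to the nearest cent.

Net profit: EUR 31,887.63

Best loop EUR → BRL → NOK → EUR:
EUR 6,172,000.00 ÷ 0.15834 (buy BRL at ask) = BRL 38,979,411.39
BRL 38,979,411.39 × 1.7883 (sell BRL at bid) = NOK 69,706,881.39
NOK 69,706,881.39 ÷ 11.236 (buy EUR at ask) = EUR 6,203,887.63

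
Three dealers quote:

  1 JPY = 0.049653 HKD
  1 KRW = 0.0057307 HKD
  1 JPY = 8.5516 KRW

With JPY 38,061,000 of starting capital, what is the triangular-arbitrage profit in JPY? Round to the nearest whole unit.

Profitable loop is JPY → HKD → KRW → JPY:
JPY 38,061,000 × 0.049653 = HKD 1,889,842.83
HKD 1,889,842.83 ÷ 0.0057307 = KRW 329,775,216
KRW 329,775,216 ÷ 8.5516 = JPY 38,562,984
Profit = JPY 38,562,984 − JPY 38,061,000

Profit: JPY 501,984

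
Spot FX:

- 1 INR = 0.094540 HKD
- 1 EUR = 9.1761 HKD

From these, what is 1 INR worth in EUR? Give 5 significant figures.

INR/EUR = 0.010303

1 INR × 0.094540 = 0.09454 HKD
0.09454 HKD ÷ 9.1761 = 0.0103029 EUR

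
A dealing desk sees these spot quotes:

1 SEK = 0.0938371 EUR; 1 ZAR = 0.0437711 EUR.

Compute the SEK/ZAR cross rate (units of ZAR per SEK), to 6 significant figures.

1 SEK × 0.0938371 = 0.0938371 EUR
0.0938371 EUR ÷ 0.0437711 = 2.14381 ZAR

SEK/ZAR = 2.14381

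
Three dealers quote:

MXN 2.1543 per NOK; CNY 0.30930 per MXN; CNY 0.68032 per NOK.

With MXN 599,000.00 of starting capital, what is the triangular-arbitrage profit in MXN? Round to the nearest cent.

Profit: MXN 12,580.96

Profitable loop is MXN → NOK → CNY → MXN:
MXN 599,000.00 ÷ 2.1543 = NOK 278,048.55
NOK 278,048.55 × 0.68032 = CNY 189,161.99
CNY 189,161.99 ÷ 0.30930 = MXN 611,580.96
Profit = MXN 611,580.96 − MXN 599,000.00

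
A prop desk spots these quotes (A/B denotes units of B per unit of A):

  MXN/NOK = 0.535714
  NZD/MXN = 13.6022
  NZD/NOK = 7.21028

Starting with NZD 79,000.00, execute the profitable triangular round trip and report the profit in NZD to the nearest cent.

Profitable loop is NZD → MXN → NOK → NZD:
NZD 79,000.00 × 13.6022 = MXN 1,074,573.80
MXN 1,074,573.80 × 0.535714 = NOK 575,664.23
NOK 575,664.23 ÷ 7.21028 = NZD 79,839.37
Profit = NZD 79,839.37 − NZD 79,000.00

Profit: NZD 839.37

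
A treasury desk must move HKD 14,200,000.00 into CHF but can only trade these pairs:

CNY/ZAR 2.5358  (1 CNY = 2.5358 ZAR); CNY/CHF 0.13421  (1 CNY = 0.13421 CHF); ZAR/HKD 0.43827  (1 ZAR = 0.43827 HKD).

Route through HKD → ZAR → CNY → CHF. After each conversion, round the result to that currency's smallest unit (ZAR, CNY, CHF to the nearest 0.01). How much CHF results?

CHF 1,714,811.86

HKD 14,200,000.00 ÷ 0.43827 = ZAR 32,400,118.65
ZAR 32,400,118.65 ÷ 2.5358 = CNY 12,777,079.68
CNY 12,777,079.68 × 0.13421 = CHF 1,714,811.86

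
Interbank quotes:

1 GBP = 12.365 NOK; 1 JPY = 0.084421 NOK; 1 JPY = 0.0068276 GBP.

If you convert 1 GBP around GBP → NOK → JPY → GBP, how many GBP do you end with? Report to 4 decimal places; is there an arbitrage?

Around GBP → NOK → JPY → GBP: 1 × 12.365 ÷ 0.084421 × 0.0068276 = 1.000027
Product ≈ 1 (deviation 0.003%, within rounding noise).

1.0000 (no arbitrage)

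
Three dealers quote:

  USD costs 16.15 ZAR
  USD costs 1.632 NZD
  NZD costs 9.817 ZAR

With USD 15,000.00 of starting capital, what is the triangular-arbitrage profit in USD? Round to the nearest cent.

Profitable loop is USD → ZAR → NZD → USD:
USD 15,000.00 × 16.15 = ZAR 242,250.00
ZAR 242,250.00 ÷ 9.817 = NZD 24,676.58
NZD 24,676.58 ÷ 1.632 = USD 15,120.45
Profit = USD 15,120.45 − USD 15,000.00

Profit: USD 120.45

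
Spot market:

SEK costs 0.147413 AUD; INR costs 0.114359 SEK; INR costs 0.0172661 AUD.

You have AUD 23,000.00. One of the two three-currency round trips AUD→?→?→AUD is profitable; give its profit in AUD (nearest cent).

Profit: AUD 556.78

Profitable loop is AUD → SEK → INR → AUD:
AUD 23,000.00 ÷ 0.147413 = SEK 156,024.23
SEK 156,024.23 ÷ 0.114359 = INR 1,364,337.14
INR 1,364,337.14 × 0.0172661 = AUD 23,556.78
Profit = AUD 23,556.78 − AUD 23,000.00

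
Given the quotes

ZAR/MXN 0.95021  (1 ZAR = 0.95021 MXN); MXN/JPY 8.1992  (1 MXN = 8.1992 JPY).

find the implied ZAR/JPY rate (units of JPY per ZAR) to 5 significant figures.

1 ZAR × 0.95021 = 0.95021 MXN
0.95021 MXN × 8.1992 = 7.79096 JPY

ZAR/JPY = 7.7910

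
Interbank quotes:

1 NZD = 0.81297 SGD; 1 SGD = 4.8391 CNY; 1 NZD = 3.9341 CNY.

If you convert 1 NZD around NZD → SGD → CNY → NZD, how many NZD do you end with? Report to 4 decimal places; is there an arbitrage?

1.0000 (no arbitrage)

Around NZD → SGD → CNY → NZD: 1 × 0.81297 × 4.8391 ÷ 3.9341 = 0.999986
Product ≈ 1 (deviation 0.001%, within rounding noise).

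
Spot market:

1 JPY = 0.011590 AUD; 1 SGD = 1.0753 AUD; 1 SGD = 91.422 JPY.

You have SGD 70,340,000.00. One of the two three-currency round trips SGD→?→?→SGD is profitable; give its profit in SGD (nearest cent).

Profit: SGD 1,043,502.94

Profitable loop is SGD → AUD → JPY → SGD:
SGD 70,340,000.00 × 1.0753 = AUD 75,636,602.00
AUD 75,636,602.00 ÷ 0.011590 = JPY 6,526,022,606
JPY 6,526,022,606 ÷ 91.422 = SGD 71,383,502.94
Profit = SGD 71,383,502.94 − SGD 70,340,000.00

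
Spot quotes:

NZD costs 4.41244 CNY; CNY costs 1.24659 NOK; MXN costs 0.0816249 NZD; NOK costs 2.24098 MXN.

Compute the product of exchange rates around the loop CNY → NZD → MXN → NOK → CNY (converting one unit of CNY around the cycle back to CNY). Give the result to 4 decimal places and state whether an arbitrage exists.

Around CNY → NZD → MXN → NOK → CNY: 1 ÷ 4.41244 ÷ 0.0816249 ÷ 2.24098 ÷ 1.24659 = 0.993887
Product < 1; profitable direction is CNY → NOK → MXN → NZD → CNY.

0.9939 (arbitrage exists)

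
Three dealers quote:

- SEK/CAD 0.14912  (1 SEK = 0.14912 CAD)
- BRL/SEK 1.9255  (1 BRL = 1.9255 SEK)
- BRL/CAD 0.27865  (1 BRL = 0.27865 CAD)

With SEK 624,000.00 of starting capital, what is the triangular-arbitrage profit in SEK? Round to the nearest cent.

Profitable loop is SEK → CAD → BRL → SEK:
SEK 624,000.00 × 0.14912 = CAD 93,050.88
CAD 93,050.88 ÷ 0.27865 = BRL 333,934.61
BRL 333,934.61 × 1.9255 = SEK 642,991.10
Profit = SEK 642,991.10 − SEK 624,000.00

Profit: SEK 18,991.10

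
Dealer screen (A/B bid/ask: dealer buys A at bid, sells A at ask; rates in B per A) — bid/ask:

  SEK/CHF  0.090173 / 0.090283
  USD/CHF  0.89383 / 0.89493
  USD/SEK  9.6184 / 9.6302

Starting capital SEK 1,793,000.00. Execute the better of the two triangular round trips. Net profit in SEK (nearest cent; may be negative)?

Best loop SEK → USD → CHF → SEK:
SEK 1,793,000.00 ÷ 9.6302 (buy USD at ask) = USD 186,185.13
USD 186,185.13 × 0.89383 (sell USD at bid) = CHF 166,417.85
CHF 166,417.85 ÷ 0.090283 (buy SEK at ask) = SEK 1,843,291.11

Net profit: SEK 50,291.11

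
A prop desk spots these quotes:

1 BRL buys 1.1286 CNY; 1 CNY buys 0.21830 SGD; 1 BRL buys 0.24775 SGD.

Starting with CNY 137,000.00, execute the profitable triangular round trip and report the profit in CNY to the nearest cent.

Profitable loop is CNY → BRL → SGD → CNY:
CNY 137,000.00 ÷ 1.1286 = BRL 121,389.33
BRL 121,389.33 × 0.24775 = SGD 30,074.21
SGD 30,074.21 ÷ 0.21830 = CNY 137,765.49
Profit = CNY 137,765.49 − CNY 137,000.00

Profit: CNY 765.49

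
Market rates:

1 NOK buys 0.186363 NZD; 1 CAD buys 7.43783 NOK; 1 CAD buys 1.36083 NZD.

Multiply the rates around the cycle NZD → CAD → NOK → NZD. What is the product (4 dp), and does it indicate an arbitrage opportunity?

1.0186 (arbitrage exists)

Around NZD → CAD → NOK → NZD: 1 ÷ 1.36083 × 7.43783 × 0.186363 = 1.018596
Product > 1; profitable direction is NZD → CAD → NOK → NZD.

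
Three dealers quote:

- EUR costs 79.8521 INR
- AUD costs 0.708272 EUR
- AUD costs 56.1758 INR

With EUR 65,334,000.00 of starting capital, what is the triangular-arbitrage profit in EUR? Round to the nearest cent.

Profit: EUR 443,353.72

Profitable loop is EUR → INR → AUD → EUR:
EUR 65,334,000.00 × 79.8521 = INR 5,217,057,101.40
INR 5,217,057,101.40 ÷ 56.1758 = AUD 92,870,187.90
AUD 92,870,187.90 × 0.708272 = EUR 65,777,353.72
Profit = EUR 65,777,353.72 − EUR 65,334,000.00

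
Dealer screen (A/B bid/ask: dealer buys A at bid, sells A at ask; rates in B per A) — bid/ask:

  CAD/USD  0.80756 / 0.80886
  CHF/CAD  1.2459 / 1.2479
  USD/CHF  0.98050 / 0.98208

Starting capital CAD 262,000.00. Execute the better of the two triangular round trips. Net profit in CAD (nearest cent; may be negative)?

Net profit: CAD 2,302.51

Best loop CAD → CHF → USD → CAD:
CAD 262,000.00 ÷ 1.2479 (buy CHF at ask) = CHF 209,952.72
CHF 209,952.72 ÷ 0.98208 (buy USD at ask) = USD 213,783.72
USD 213,783.72 ÷ 0.80886 (buy CAD at ask) = CAD 264,302.51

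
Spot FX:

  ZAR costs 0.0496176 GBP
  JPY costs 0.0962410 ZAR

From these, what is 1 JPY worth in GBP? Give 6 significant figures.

JPY/GBP = 0.00477525

1 JPY × 0.0962410 = 0.096241 ZAR
0.096241 ZAR × 0.0496176 = 0.00477525 GBP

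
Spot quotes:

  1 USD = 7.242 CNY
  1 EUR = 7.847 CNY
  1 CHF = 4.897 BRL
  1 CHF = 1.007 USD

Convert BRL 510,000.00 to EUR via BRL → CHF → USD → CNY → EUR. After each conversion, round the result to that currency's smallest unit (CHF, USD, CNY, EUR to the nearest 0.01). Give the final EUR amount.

EUR 96,788.65

BRL 510,000.00 ÷ 4.897 = CHF 104,145.40
CHF 104,145.40 × 1.007 = USD 104,874.42
USD 104,874.42 × 7.242 = CNY 759,500.55
CNY 759,500.55 ÷ 7.847 = EUR 96,788.65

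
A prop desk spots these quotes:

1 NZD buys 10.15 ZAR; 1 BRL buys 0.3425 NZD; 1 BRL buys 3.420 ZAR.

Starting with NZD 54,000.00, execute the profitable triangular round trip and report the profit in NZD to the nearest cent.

Profitable loop is NZD → ZAR → BRL → NZD:
NZD 54,000.00 × 10.15 = ZAR 548,100.00
ZAR 548,100.00 ÷ 3.420 = BRL 160,263.16
BRL 160,263.16 × 0.3425 = NZD 54,890.13
Profit = NZD 54,890.13 − NZD 54,000.00

Profit: NZD 890.13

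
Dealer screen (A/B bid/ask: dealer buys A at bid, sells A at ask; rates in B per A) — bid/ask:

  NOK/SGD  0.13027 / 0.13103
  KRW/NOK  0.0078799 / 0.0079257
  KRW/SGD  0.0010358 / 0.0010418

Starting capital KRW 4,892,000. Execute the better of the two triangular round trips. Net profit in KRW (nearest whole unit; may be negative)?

Best loop KRW → SGD → NOK → KRW:
KRW 4,892,000 × 0.0010358 (sell KRW at bid) = SGD 5,067.13
SGD 5,067.13 ÷ 0.13103 (buy NOK at ask) = NOK 38,671.55
NOK 38,671.55 ÷ 0.0079257 (buy KRW at ask) = KRW 4,879,260

Net result: KRW -12,740 (no profitable arbitrage after spreads)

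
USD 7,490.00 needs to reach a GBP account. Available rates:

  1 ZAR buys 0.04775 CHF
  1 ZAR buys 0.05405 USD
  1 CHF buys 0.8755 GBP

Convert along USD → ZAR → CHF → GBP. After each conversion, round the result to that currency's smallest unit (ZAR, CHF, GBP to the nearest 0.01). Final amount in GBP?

USD 7,490.00 ÷ 0.05405 = ZAR 138,575.39
ZAR 138,575.39 × 0.04775 = CHF 6,616.97
CHF 6,616.97 × 0.8755 = GBP 5,793.16

GBP 5,793.16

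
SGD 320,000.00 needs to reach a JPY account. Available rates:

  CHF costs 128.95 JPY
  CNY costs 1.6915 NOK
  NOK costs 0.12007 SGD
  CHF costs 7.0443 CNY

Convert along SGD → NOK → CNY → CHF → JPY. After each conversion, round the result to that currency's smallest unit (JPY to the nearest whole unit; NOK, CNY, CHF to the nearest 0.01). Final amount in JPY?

SGD 320,000.00 ÷ 0.12007 = NOK 2,665,112.02
NOK 2,665,112.02 ÷ 1.6915 = CNY 1,575,590.91
CNY 1,575,590.91 ÷ 7.0443 = CHF 223,668.91
CHF 223,668.91 × 128.95 = JPY 28,842,106

JPY 28,842,106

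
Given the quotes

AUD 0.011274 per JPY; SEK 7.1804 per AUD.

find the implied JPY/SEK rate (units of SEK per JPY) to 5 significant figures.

1 JPY × 0.011274 = 0.011274 AUD
0.011274 AUD × 7.1804 = 0.0809518 SEK

JPY/SEK = 0.080952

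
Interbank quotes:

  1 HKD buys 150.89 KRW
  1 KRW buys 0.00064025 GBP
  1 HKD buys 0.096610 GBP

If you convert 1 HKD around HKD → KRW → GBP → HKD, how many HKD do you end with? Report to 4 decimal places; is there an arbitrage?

1.0000 (no arbitrage)

Around HKD → KRW → GBP → HKD: 1 × 150.89 × 0.00064025 ÷ 0.096610 = 0.999972
Product ≈ 1 (deviation 0.003%, within rounding noise).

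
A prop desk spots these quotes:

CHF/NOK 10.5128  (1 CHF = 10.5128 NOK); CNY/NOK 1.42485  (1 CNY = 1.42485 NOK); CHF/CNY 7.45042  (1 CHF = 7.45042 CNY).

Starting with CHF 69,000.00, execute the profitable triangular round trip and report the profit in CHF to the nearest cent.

Profitable loop is CHF → CNY → NOK → CHF:
CHF 69,000.00 × 7.45042 = CNY 514,078.98
CNY 514,078.98 × 1.42485 = NOK 732,485.43
NOK 732,485.43 ÷ 10.5128 = CHF 69,675.58
Profit = CHF 69,675.58 − CHF 69,000.00

Profit: CHF 675.58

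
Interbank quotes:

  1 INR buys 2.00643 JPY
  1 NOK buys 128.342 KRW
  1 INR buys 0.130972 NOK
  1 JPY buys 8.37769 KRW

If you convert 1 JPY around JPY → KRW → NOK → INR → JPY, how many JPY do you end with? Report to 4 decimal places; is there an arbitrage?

Around JPY → KRW → NOK → INR → JPY: 1 × 8.37769 ÷ 128.342 ÷ 0.130972 × 2.00643 = 1.000002
Product ≈ 1 (deviation 0.000%, within rounding noise).

1.0000 (no arbitrage)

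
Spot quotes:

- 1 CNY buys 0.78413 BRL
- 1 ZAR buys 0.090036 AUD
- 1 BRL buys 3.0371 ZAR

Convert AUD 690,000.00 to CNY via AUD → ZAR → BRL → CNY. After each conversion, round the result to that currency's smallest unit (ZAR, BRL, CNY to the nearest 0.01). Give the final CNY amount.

AUD 690,000.00 ÷ 0.090036 = ZAR 7,663,601.23
ZAR 7,663,601.23 ÷ 3.0371 = BRL 2,523,328.58
BRL 2,523,328.58 ÷ 0.78413 = CNY 3,217,997.76

CNY 3,217,997.76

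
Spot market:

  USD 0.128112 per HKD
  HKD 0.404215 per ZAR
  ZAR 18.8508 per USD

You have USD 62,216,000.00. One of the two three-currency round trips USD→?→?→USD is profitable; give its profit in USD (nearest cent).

Profit: USD 1,517,836.71

Profitable loop is USD → HKD → ZAR → USD:
USD 62,216,000.00 ÷ 0.128112 = HKD 485,637,567.13
HKD 485,637,567.13 ÷ 0.404215 = ZAR 1,201,433,809.06
ZAR 1,201,433,809.06 ÷ 18.8508 = USD 63,733,836.71
Profit = USD 63,733,836.71 − USD 62,216,000.00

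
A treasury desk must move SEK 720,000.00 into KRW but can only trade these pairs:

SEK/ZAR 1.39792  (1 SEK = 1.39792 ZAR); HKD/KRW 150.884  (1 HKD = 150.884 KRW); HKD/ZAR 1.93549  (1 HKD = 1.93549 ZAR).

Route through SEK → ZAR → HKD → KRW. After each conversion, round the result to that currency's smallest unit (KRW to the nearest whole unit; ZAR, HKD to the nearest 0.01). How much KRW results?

KRW 78,463,390

SEK 720,000.00 × 1.39792 = ZAR 1,006,502.40
ZAR 1,006,502.40 ÷ 1.93549 = HKD 520,024.59
HKD 520,024.59 × 150.884 = KRW 78,463,390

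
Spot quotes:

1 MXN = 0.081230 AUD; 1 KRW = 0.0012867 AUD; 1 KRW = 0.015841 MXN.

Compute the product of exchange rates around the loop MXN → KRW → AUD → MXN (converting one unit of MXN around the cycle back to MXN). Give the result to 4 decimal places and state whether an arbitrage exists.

0.9999 (no arbitrage)

Around MXN → KRW → AUD → MXN: 1 ÷ 0.015841 × 0.0012867 ÷ 0.081230 = 0.999950
Product ≈ 1 (deviation 0.005%, within rounding noise).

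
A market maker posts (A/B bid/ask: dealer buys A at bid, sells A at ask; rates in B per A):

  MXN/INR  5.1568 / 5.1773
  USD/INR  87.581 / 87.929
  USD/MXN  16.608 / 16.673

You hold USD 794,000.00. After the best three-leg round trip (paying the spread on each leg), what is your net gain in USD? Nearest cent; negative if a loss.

Net profit: USD 11,588.62

Best loop USD → INR → MXN → USD:
USD 794,000.00 × 87.581 (sell USD at bid) = INR 69,539,314.00
INR 69,539,314.00 ÷ 5.1773 (buy MXN at ask) = MXN 13,431,579.01
MXN 13,431,579.01 ÷ 16.673 (buy USD at ask) = USD 805,588.62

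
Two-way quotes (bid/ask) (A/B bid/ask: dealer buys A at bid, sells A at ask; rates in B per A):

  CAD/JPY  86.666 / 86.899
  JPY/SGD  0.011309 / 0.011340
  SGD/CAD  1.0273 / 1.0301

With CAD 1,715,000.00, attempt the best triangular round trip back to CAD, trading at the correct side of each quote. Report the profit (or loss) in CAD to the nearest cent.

Net profit: CAD 11,769.50

Best loop CAD → JPY → SGD → CAD:
CAD 1,715,000.00 × 86.666 (sell CAD at bid) = JPY 148,632,190
JPY 148,632,190 × 0.011309 (sell JPY at bid) = SGD 1,680,881.44
SGD 1,680,881.44 × 1.0273 (sell SGD at bid) = CAD 1,726,769.50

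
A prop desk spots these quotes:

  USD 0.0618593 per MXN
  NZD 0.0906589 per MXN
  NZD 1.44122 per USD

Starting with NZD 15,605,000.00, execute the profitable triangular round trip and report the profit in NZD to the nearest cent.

Profitable loop is NZD → USD → MXN → NZD:
NZD 15,605,000.00 ÷ 1.44122 = USD 10,827,632.14
USD 10,827,632.14 ÷ 0.0618593 = MXN 175,036,447.96
MXN 175,036,447.96 × 0.0906589 = NZD 15,868,611.83
Profit = NZD 15,868,611.83 − NZD 15,605,000.00

Profit: NZD 263,611.83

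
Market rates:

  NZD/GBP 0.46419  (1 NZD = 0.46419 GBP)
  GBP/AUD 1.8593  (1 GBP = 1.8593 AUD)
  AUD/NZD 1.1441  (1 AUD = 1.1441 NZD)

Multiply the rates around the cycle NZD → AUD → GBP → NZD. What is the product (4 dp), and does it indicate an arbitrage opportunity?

1.0127 (arbitrage exists)

Around NZD → AUD → GBP → NZD: 1 ÷ 1.1441 ÷ 1.8593 ÷ 0.46419 = 1.012723
Product > 1; profitable direction is NZD → AUD → GBP → NZD.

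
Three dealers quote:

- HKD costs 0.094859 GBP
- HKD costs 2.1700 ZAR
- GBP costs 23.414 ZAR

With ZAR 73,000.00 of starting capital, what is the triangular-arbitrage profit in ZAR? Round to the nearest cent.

Profit: ZAR 1,716.63

Profitable loop is ZAR → HKD → GBP → ZAR:
ZAR 73,000.00 ÷ 2.1700 = HKD 33,640.55
HKD 33,640.55 × 0.094859 = GBP 3,191.11
GBP 3,191.11 × 23.414 = ZAR 74,716.63
Profit = ZAR 74,716.63 − ZAR 73,000.00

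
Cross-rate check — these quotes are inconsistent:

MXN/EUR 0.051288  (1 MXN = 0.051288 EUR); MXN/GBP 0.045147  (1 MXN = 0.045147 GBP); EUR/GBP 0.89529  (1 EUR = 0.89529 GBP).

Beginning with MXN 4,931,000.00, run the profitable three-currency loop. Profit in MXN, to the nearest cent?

Profitable loop is MXN → EUR → GBP → MXN:
MXN 4,931,000.00 × 0.051288 = EUR 252,901.13
EUR 252,901.13 × 0.89529 = GBP 226,419.85
GBP 226,419.85 ÷ 0.045147 = MXN 5,015,169.36
Profit = MXN 5,015,169.36 − MXN 4,931,000.00

Profit: MXN 84,169.36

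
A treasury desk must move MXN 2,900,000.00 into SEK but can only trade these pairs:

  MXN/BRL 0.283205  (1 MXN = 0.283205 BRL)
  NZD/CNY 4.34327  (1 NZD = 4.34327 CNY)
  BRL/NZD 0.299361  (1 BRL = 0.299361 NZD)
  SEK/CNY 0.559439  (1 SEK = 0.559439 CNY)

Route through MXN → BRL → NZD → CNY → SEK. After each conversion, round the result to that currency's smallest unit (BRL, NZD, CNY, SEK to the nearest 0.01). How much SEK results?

MXN 2,900,000.00 × 0.283205 = BRL 821,294.50
BRL 821,294.50 × 0.299361 = NZD 245,863.54
NZD 245,863.54 × 4.34327 = CNY 1,067,851.74
CNY 1,067,851.74 ÷ 0.559439 = SEK 1,908,790.31

SEK 1,908,790.31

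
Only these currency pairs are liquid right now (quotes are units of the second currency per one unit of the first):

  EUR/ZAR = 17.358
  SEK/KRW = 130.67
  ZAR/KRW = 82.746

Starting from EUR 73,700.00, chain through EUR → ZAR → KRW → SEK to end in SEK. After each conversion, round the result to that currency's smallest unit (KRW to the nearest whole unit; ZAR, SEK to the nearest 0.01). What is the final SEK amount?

SEK 810,099.36

EUR 73,700.00 × 17.358 = ZAR 1,279,284.60
ZAR 1,279,284.60 × 82.746 = KRW 105,855,684
KRW 105,855,684 ÷ 130.67 = SEK 810,099.36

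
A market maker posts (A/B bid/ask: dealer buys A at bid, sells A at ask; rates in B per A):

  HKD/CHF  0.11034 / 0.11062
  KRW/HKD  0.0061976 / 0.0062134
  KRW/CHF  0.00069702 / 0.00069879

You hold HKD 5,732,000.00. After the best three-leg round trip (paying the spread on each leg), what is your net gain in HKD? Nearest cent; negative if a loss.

Best loop HKD → KRW → CHF → HKD:
HKD 5,732,000.00 ÷ 0.0062134 (buy KRW at ask) = KRW 922,522,291
KRW 922,522,291 × 0.00069702 (sell KRW at bid) = CHF 643,016.49
CHF 643,016.49 ÷ 0.11062 (buy HKD at ask) = HKD 5,812,841.14

Net profit: HKD 80,841.14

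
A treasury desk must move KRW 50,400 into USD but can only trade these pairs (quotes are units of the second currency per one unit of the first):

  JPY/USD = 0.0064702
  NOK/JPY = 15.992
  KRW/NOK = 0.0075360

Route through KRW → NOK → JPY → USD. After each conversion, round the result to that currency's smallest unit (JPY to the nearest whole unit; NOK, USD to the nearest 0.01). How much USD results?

KRW 50,400 × 0.0075360 = NOK 379.81
NOK 379.81 × 15.992 = JPY 6,074
JPY 6,074 × 0.0064702 = USD 39.30

USD 39.30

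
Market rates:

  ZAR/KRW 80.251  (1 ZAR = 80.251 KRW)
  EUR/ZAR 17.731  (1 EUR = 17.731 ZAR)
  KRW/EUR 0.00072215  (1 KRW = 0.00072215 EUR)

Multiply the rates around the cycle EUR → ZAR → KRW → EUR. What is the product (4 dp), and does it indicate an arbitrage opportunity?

1.0276 (arbitrage exists)

Around EUR → ZAR → KRW → EUR: 1 × 17.731 × 80.251 × 0.00072215 = 1.027569
Product > 1; profitable direction is EUR → ZAR → KRW → EUR.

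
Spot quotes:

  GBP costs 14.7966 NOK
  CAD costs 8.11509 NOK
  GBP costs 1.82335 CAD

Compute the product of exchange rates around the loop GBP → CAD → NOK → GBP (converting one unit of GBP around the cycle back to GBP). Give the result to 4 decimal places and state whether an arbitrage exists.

Around GBP → CAD → NOK → GBP: 1 × 1.82335 × 8.11509 ÷ 14.7966 = 1.000003
Product ≈ 1 (deviation 0.000%, within rounding noise).

1.0000 (no arbitrage)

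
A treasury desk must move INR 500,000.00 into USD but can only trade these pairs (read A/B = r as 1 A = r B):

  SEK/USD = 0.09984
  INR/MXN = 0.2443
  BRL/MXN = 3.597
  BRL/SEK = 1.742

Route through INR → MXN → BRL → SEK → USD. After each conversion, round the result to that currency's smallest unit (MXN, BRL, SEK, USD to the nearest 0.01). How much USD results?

INR 500,000.00 × 0.2443 = MXN 122,150.00
MXN 122,150.00 ÷ 3.597 = BRL 33,958.85
BRL 33,958.85 × 1.742 = SEK 59,156.32
SEK 59,156.32 × 0.09984 = USD 5,906.17

USD 5,906.17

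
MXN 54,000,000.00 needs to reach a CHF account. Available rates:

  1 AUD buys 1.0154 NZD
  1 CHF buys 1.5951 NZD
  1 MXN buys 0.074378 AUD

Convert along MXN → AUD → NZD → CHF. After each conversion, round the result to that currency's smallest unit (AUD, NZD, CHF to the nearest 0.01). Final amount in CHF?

MXN 54,000,000.00 × 0.074378 = AUD 4,016,412.00
AUD 4,016,412.00 × 1.0154 = NZD 4,078,264.74
NZD 4,078,264.74 ÷ 1.5951 = CHF 2,556,745.50

CHF 2,556,745.50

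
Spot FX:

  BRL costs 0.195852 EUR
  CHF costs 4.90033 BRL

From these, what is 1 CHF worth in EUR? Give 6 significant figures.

CHF/EUR = 0.959739

1 CHF × 4.90033 = 4.90033 BRL
4.90033 BRL × 0.195852 = 0.959739 EUR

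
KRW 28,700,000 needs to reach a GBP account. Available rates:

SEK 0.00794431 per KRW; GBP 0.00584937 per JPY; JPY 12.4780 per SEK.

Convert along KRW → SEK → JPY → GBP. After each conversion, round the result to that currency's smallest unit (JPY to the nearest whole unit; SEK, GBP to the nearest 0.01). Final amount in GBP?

GBP 16,641.49

KRW 28,700,000 × 0.00794431 = SEK 228,001.70
SEK 228,001.70 × 12.4780 = JPY 2,845,005
JPY 2,845,005 × 0.00584937 = GBP 16,641.49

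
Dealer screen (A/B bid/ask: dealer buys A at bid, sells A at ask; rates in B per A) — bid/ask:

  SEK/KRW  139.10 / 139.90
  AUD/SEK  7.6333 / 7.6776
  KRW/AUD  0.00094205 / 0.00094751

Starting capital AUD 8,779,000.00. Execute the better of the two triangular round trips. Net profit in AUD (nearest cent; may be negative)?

Best loop AUD → SEK → KRW → AUD:
AUD 8,779,000.00 × 7.6333 (sell AUD at bid) = SEK 67,012,740.70
SEK 67,012,740.70 × 139.10 (sell SEK at bid) = KRW 9,321,472,231
KRW 9,321,472,231 × 0.00094205 (sell KRW at bid) = AUD 8,781,292.92

Net profit: AUD 2,292.92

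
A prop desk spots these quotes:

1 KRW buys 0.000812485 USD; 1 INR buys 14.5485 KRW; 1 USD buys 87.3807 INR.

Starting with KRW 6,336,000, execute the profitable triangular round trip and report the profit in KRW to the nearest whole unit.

Profitable loop is KRW → USD → INR → KRW:
KRW 6,336,000 × 0.000812485 = USD 5,147.90
USD 5,147.90 × 87.3807 = INR 449,827.54
INR 449,827.54 × 14.5485 = KRW 6,544,316
Profit = KRW 6,544,316 − KRW 6,336,000

Profit: KRW 208,316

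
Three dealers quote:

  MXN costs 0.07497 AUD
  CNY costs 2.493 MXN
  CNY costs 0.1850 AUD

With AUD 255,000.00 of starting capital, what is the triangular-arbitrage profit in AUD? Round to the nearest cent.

Profit: AUD 2,619.21

Profitable loop is AUD → CNY → MXN → AUD:
AUD 255,000.00 ÷ 0.1850 = CNY 1,378,378.38
CNY 1,378,378.38 × 2.493 = MXN 3,436,297.30
MXN 3,436,297.30 × 0.07497 = AUD 257,619.21
Profit = AUD 257,619.21 − AUD 255,000.00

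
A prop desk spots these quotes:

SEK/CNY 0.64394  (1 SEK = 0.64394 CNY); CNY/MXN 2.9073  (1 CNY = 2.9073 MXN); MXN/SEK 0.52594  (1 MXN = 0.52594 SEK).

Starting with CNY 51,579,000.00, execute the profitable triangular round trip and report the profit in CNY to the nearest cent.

Profit: CNY 805,338.53

Profitable loop is CNY → SEK → MXN → CNY:
CNY 51,579,000.00 ÷ 0.64394 = SEK 80,099,077.55
SEK 80,099,077.55 ÷ 0.52594 = MXN 152,296,987.40
MXN 152,296,987.40 ÷ 2.9073 = CNY 52,384,338.53
Profit = CNY 52,384,338.53 − CNY 51,579,000.00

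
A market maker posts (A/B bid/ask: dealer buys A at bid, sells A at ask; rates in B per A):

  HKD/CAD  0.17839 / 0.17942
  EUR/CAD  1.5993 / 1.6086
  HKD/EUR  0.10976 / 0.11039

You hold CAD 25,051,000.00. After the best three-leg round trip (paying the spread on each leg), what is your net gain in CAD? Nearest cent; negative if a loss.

Net profit: CAD 115,207.59

Best loop CAD → EUR → HKD → CAD:
CAD 25,051,000.00 ÷ 1.6086 (buy EUR at ask) = EUR 15,573,169.22
EUR 15,573,169.22 ÷ 0.11039 (buy HKD at ask) = HKD 141,074,093.81
HKD 141,074,093.81 × 0.17839 (sell HKD at bid) = CAD 25,166,207.59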